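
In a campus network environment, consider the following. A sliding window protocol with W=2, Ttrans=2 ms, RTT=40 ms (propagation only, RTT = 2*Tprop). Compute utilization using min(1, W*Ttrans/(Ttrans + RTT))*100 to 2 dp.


Given: W = 2, Ttrans = 2 ms, RTT = 40 ms (= 2 * Tprop, Tprop = 20 ms)
Cycle time = Ttrans + RTT = 2 + 40 = 42 ms (first packet sent until its ACK returns)
W * Ttrans = 2 * 2 = 4 ms of sending per cycle
W * Ttrans / (Ttrans + RTT) = 4 / 42 = 0.095238
U = min(1, 0.095238) = 0.095238
U% = 9.52%

9.52


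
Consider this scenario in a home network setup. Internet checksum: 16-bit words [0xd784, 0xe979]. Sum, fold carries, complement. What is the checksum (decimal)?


Given words: [0xd784, 0xe979]
Step 1: Sum all words
Raw sum = 55172 + 59769 = 114941
Step 2: Fold carry: (49405 + 1) = 49406
One's complement = ~49406 & 0xFFFF = 16129

16129


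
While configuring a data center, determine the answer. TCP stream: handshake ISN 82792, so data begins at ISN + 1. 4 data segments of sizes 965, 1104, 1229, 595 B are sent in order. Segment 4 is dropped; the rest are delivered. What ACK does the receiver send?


SYN uses sequence number 82792; first data byte = ISN + 1 = 82793.
Segment 1: SEQ = 82793, len = 965 B, covers [82793, 83757]
Segment 2: SEQ = 83758, len = 1104 B, covers [83758, 84861]
Segment 3: SEQ = 84862, len = 1229 B, covers [84862, 86090]
Segment 4: SEQ = 86091, len = 595 B, covers [86091, 86685] [LOST]
In-order data received: bytes [82793, 86090] (segments 1..3).
Segment 4 missing -> gap begins at byte 86091.
Cumulative ACK = next expected in-order byte = 82793 + 965 + 1104 + 1229 = 86091

86091


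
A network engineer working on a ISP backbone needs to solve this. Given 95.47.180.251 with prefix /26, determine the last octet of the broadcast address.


Given: IP = 95.47.180.251, prefix = /26
Host bits = 32 - 26 = 6
Network last octet = 251 AND mask = 192
Host part size = 2^6 - 1 = 63
Broadcast last octet = 192 OR 63 = 255

255


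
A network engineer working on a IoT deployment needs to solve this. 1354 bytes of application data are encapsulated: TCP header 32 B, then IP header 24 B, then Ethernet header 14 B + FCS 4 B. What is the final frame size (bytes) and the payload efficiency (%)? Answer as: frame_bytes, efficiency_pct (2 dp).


TCP segment = 1354 + 32 = 1386 B
IP packet = 1386 + 24 = 1410 B
Ethernet frame = 1410 + 14 + 4 = 1428 B
Efficiency = app / frame = 1354 / 1428 = 0.948179 = 94.8179% -> 94.82% (2 dp)

1428, 94.82


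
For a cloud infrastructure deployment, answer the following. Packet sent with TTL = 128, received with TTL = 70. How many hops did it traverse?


Given: initial TTL = 128, received TTL = 70
Hops = initial TTL - received TTL
Hops = 128 - 70 = 58

58


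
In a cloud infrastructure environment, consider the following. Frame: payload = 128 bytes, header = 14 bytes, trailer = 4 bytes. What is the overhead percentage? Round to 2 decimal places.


Given: payload = 128 B, header = 14 B, trailer = 4 B
Overhead bytes = header + trailer = 14 + 4 = 18
Total frame = payload + overhead = 128 + 18 = 146
Overhead % = 18 / 146 * 100 = 12.3288% -> 12.33% (2 dp)

12.33


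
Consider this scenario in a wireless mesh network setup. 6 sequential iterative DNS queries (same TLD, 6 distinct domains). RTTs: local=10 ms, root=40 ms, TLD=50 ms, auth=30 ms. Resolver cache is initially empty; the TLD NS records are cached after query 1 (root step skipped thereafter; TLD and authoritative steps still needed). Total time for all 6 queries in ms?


Lookup 1 (cold cache): local + root + TLD + auth = 10 + 40 + 50 + 30 = 130 ms
Lookups 2..6 (TLD NS cached -> skip root; new domain -> still ask TLD and auth): local + TLD + auth = 10 + 50 + 30 = 90 ms each
Remaining 5 lookups: 5 * 90 = 450 ms
Total = 130 + 450 = 580 ms

580


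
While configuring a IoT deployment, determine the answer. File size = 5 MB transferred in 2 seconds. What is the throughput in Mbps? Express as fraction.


Given: file = 5 MB, time = 2 s
File in Mb = 5 * 8 = 40 Mb
Throughput = 40 / 2 Mbps
Throughput = 20 Mbps

20


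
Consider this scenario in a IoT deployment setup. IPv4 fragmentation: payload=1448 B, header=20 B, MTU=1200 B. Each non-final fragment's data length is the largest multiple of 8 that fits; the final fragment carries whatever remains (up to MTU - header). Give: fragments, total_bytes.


Max data per non-final fragment = floor((MTU - header)/8)*8 = floor((1200 - 20)/8)*8 = floor(1180/8)*8 = 1176 B
Final fragment needs no 8-byte alignment: it can carry up to MTU - header = 1180 B
Non-final fragments needed = ceil((payload - 1180) / 1176) = ceil(268/1176) = ceil(0.2279) = 1
Number of fragments = 1 + 1 = 2
Fragment sizes (data): 1 * 1176 B + 272 B (last, 272 <= 1180 OK)
Total bytes sent = payload + n_frags * header = 1448 + 2*20 = 1448 + 40 = 1488 B

2, 1488


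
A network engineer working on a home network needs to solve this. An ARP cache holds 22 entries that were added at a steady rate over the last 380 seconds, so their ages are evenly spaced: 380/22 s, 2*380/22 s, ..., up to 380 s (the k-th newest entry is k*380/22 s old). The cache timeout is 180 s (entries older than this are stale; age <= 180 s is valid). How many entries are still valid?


Ages are k * 380/22 s for k = 1..22 (spacing = 17.2727 s).
Entry k is valid iff k * 380/22 <= 180 iff k <= 22 * 180 / 380 = 10.4211
n_valid = floor(10.4211) = 10
(n_stale = 22 - 10 = 12)

10


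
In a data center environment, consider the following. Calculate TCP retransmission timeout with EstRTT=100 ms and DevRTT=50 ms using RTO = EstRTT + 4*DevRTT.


Given: EstRTT = 100 ms, DevRTT = 50 ms
Timeout = EstRTT + 4 * DevRTT
4 * DevRTT = 4 * 50 = 200
Timeout = 100 + 200 = 300 ms

300


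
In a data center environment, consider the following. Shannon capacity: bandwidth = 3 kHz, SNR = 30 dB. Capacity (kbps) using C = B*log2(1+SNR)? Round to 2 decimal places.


Given: B = 3 kHz, SNR = 30 dB
SNR linear = 10^(30/10) = 1000
1 + SNR = 1001
log2(1001) = 9.9672262588
C = 3 * 1000 * 9.9672262588 = 29901.6788 bps
C = 29.901679 kbps -> 29.90 kbps (2 dp)

29.90


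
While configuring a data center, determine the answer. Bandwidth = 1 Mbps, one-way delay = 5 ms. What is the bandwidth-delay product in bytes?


Given: bandwidth = 1 Mbps, delay = 5 ms
BDP in bits = 1 * 10^6 * 5 / 1000
BDP in bits = 5000
BDP in bytes = 5000 / 8 = 625

625


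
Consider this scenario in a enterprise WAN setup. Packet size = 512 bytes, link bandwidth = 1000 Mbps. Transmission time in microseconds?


Given: packet = 512 bytes, bandwidth = 1000 Mbps
Packet in bits = 512 * 8 = 4096 bits
Bandwidth = 1000 * 10^6 = 1000000000 bps
Time = 4096 / 1000000000 seconds
Time in us = 4096 * 10^6 / 1000000000 = 4.096

4.096


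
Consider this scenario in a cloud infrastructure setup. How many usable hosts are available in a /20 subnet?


Given: subnet mask /20
Host bits = 32 - 20 = 12
Total addresses = 2^12 = 4096
Usable hosts = 4096 - 2 (network + broadcast) = 4094

4094


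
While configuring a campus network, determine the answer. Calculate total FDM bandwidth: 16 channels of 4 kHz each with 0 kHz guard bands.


Given: 16 channels, 4 kHz each, guard = 0 kHz
Channel bandwidth = 16 * 4 = 64 kHz
Guard bands = 15 gaps * 0 kHz = 0 kHz
Total = 64 + 0 = 64 kHz

64


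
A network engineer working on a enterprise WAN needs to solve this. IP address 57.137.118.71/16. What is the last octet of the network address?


Given: IP = 57.137.118.71, prefix = /16
Subnet mask = 255.255.0.0
Last octet of IP: 71
Last octet of mask: 0
Network last octet = 71 AND 0 = 0

0


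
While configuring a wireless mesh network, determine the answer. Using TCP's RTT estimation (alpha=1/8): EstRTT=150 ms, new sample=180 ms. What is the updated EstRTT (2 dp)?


Given: EstRTT = 150 ms, SampleRTT = 180 ms, alpha = 1/8
New EstRTT = (1 - alpha) * EstRTT + alpha * SampleRTT
(7/8) * 150 = 131.25
(1/8) * 180 = 22.5
New EstRTT = 131.25 + 22.5 = 153.75 ms -> 153.75 ms (2 dp)

153.75


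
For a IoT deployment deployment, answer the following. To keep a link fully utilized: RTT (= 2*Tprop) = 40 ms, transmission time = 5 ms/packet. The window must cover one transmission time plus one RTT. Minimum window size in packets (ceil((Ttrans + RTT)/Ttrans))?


Given: Ttrans = 5 ms, RTT = 40 ms (= 2 * Tprop, Tprop = 20 ms)
Time until first ACK returns = Ttrans + RTT = 5 + 40 = 45 ms
Need W * Ttrans >= Ttrans + RTT  ->  W >= (Ttrans + RTT) / Ttrans
(Ttrans + RTT) / Ttrans = 45 / 5 = 9
W_min = ceil(9) = 9

9


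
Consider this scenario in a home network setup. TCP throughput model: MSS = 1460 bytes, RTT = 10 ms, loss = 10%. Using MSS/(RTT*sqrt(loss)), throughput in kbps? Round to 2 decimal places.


Given: MSS = 1460 bytes, RTT = 10 ms, loss = 10%
RTT in seconds = 10 / 1000 = 0.01
Loss rate = 10% = 0.1
sqrt(loss) = sqrt(0.1) = 0.316227766017
Throughput (bytes/s) = 1460 / (0.01 * 0.316227766017) = 461692.5384
Throughput (kbps) = 461692.5384 * 8 / 1000 = 3693.540307 -> 3693.54 kbps (2 dp)

3693.54


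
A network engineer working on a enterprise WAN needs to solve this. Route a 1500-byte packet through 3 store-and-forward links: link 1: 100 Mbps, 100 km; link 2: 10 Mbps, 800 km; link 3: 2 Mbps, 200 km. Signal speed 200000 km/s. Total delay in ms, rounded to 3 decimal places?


Packet = 1500 bytes = 12000 bits. Store-and-forward: sum (t_trans + t_prop) per link.
Link 1: t_trans = 12000/(100*10^6) s = 0.1200 ms; t_prop = 100/200000 s = 0.5000 ms; subtotal = 0.6200 ms
Link 2: t_trans = 12000/(10*10^6) s = 1.2000 ms; t_prop = 800/200000 s = 4.0000 ms; subtotal = 5.2000 ms
Link 3: t_trans = 12000/(2*10^6) s = 6.0000 ms; t_prop = 200/200000 s = 1.0000 ms; subtotal = 7.0000 ms
End-to-end = 0.6200 + 5.2000 + 7.0000 = 12.8200 ms -> 12.820 ms (3 dp)

12.820


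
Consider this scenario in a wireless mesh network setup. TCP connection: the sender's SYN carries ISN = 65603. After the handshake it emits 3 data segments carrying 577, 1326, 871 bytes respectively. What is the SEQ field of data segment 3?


The SYN occupies sequence number ISN = 65603, so the first data byte is ISN + 1 = 65604.
SEQ of data segment i = (ISN + 1) + sum of payload sizes of segments 1..i-1.
Segment 1: SEQ = 65604, payload = 577 bytes
Segment 2: SEQ = 66181, payload = 1326 bytes
Segment 3: SEQ = 67507, payload = 871 bytes
SEQ of segment 3 = 65604 + 577 + 1326 = 67507

67507


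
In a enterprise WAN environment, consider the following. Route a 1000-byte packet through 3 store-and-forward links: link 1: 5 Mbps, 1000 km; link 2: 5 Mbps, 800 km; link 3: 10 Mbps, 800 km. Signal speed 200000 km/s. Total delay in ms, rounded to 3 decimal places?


Packet = 1000 bytes = 8000 bits. Store-and-forward: sum (t_trans + t_prop) per link.
Link 1: t_trans = 8000/(5*10^6) s = 1.6000 ms; t_prop = 1000/200000 s = 5.0000 ms; subtotal = 6.6000 ms
Link 2: t_trans = 8000/(5*10^6) s = 1.6000 ms; t_prop = 800/200000 s = 4.0000 ms; subtotal = 5.6000 ms
Link 3: t_trans = 8000/(10*10^6) s = 0.8000 ms; t_prop = 800/200000 s = 4.0000 ms; subtotal = 4.8000 ms
End-to-end = 6.6000 + 5.6000 + 4.8000 = 17.0000 ms -> 17.000 ms (3 dp)

17.000


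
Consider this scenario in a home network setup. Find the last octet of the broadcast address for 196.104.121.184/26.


Given: IP = 196.104.121.184, prefix = /26
Host bits = 32 - 26 = 6
Network last octet = 184 AND mask = 128
Host part size = 2^6 - 1 = 63
Broadcast last octet = 128 OR 63 = 191

191


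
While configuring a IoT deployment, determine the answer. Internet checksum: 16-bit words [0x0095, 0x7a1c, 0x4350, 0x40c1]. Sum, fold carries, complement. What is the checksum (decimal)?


Given words: [0x0095, 0x7a1c, 0x4350, 0x40c1]
Step 1: Sum all words
Raw sum = 149 + 31260 + 17232 + 16577 = 65218
One's complement = ~65218 & 0xFFFF = 317

317


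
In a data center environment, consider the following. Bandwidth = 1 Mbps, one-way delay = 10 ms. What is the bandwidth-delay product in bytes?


Given: bandwidth = 1 Mbps, delay = 10 ms
BDP in bits = 1 * 10^6 * 10 / 1000
BDP in bits = 10000
BDP in bytes = 10000 / 8 = 1250

1250


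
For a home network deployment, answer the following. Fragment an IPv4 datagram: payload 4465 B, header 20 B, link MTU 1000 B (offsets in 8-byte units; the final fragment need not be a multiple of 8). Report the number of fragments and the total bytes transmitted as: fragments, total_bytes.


Max data per non-final fragment = floor((MTU - header)/8)*8 = floor((1000 - 20)/8)*8 = floor(980/8)*8 = 976 B
Final fragment needs no 8-byte alignment: it can carry up to MTU - header = 980 B
Non-final fragments needed = ceil((payload - 980) / 976) = ceil(3485/976) = ceil(3.5707) = 4
Number of fragments = 4 + 1 = 5
Fragment sizes (data): 4 * 976 B + 561 B (last, 561 <= 980 OK)
Total bytes sent = payload + n_frags * header = 4465 + 5*20 = 4465 + 100 = 4565 B

5, 4565


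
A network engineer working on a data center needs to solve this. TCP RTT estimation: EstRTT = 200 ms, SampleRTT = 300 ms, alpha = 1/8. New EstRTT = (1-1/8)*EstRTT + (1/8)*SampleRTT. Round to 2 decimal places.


Given: EstRTT = 200 ms, SampleRTT = 300 ms, alpha = 1/8
New EstRTT = (1 - alpha) * EstRTT + alpha * SampleRTT
(7/8) * 200 = 175
(1/8) * 300 = 37.5
New EstRTT = 175 + 37.5 = 212.5 ms -> 212.50 ms (2 dp)

212.50


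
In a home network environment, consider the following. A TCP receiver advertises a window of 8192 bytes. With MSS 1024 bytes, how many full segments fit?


Given: RWND = 8192 bytes, MSS = 1024 bytes
Full segments = floor(RWND / MSS)
Full segments = floor(8192 / 1024)
Full segments = floor(8.0) = 8

8


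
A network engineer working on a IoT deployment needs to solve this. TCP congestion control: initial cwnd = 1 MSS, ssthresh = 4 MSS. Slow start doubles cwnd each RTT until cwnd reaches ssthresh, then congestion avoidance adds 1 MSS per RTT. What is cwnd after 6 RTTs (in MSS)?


RTT 0: cwnd = 1 MSS (initial)
RTT 1: cwnd = 2 MSS (slow start, doubled)
RTT 2: cwnd = 4 MSS (slow start, doubled)
RTT 3: cwnd = 5 MSS (congestion avoidance, +1)
RTT 4: cwnd = 6 MSS (congestion avoidance, +1)
RTT 5: cwnd = 7 MSS (congestion avoidance, +1)
RTT 6: cwnd = 8 MSS (congestion avoidance, +1)

8


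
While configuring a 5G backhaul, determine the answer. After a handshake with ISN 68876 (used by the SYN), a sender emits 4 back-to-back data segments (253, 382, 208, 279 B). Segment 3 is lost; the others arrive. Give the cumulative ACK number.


SYN uses sequence number 68876; first data byte = ISN + 1 = 68877.
Segment 1: SEQ = 68877, len = 253 B, covers [68877, 69129]
Segment 2: SEQ = 69130, len = 382 B, covers [69130, 69511]
Segment 3: SEQ = 69512, len = 208 B, covers [69512, 69719] [LOST]
Segment 4: SEQ = 69720, len = 279 B, covers [69720, 69998]
In-order data received: bytes [68877, 69511] (segments 1..2).
Segment 3 missing -> gap begins at byte 69512; later segments buffered out of order.
Cumulative ACK = next expected in-order byte = 68877 + 253 + 382 = 69512

69512


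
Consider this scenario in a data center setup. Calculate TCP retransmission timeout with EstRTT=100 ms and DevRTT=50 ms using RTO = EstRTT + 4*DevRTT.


Given: EstRTT = 100 ms, DevRTT = 50 ms
Timeout = EstRTT + 4 * DevRTT
4 * DevRTT = 4 * 50 = 200
Timeout = 100 + 200 = 300 ms

300


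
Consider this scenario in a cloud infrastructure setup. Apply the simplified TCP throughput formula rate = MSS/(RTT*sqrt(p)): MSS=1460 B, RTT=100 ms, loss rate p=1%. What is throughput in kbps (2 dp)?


Given: MSS = 1460 bytes, RTT = 100 ms, loss = 1%
RTT in seconds = 100 / 1000 = 0.1
Loss rate = 1% = 0.01
sqrt(loss) = sqrt(0.01) = 0.1
Throughput (bytes/s) = 1460 / (0.1 * 0.1) = 146000.0000
Throughput (kbps) = 146000.0000 * 8 / 1000 = 1168.000000 -> 1168.00 kbps (2 dp)

1168.00


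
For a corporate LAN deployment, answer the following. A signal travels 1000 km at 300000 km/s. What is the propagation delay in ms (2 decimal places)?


Given: distance = 1000 km, speed = 300000 km/s
Delay = distance / speed = 1000 / 300000 seconds
Delay in ms = 1000 * 1000 / 300000
Delay = 3.3333 ms
Rounded to 2 dp = 3.33 ms

3.33


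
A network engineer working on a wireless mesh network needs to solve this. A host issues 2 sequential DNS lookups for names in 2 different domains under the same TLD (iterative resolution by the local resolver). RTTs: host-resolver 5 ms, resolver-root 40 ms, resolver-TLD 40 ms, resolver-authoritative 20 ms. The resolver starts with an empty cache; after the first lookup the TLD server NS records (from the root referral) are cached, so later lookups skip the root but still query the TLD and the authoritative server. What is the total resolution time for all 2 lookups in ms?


Lookup 1 (cold cache): local + root + TLD + auth = 5 + 40 + 40 + 20 = 105 ms
Lookups 2..2 (TLD NS cached -> skip root; new domain -> still ask TLD and auth): local + TLD + auth = 5 + 40 + 20 = 65 ms each
Remaining 1 lookups: 1 * 65 = 65 ms
Total = 105 + 65 = 170 ms

170


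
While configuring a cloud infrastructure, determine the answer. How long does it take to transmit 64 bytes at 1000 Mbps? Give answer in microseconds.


Given: packet = 64 bytes, bandwidth = 1000 Mbps
Packet in bits = 64 * 8 = 512 bits
Bandwidth = 1000 * 10^6 = 1000000000 bps
Time = 512 / 1000000000 seconds
Time in us = 512 * 10^6 / 1000000000 = 0.512

0.512


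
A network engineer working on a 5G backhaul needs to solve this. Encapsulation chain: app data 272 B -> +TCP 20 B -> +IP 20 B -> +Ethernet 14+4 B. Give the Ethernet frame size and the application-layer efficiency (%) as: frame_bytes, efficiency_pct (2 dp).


TCP segment = 272 + 20 = 292 B
IP packet = 292 + 20 = 312 B
Ethernet frame = 312 + 14 + 4 = 330 B
Efficiency = app / frame = 272 / 330 = 0.824242 = 82.4242% -> 82.42% (2 dp)

330, 82.42


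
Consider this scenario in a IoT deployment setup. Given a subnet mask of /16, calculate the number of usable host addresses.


Given: subnet mask /16
Host bits = 32 - 16 = 16
Total addresses = 2^16 = 65536
Usable hosts = 65536 - 2 (network + broadcast) = 65534

65534


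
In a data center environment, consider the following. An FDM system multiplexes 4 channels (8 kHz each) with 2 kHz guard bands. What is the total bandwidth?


Given: 4 channels, 8 kHz each, guard = 2 kHz
Channel bandwidth = 4 * 8 = 32 kHz
Guard bands = 3 gaps * 2 kHz = 6 kHz
Total = 32 + 6 = 38 kHz

38


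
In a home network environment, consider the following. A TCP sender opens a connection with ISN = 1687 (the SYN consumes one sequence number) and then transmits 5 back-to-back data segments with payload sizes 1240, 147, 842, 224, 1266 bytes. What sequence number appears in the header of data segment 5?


The SYN occupies sequence number ISN = 1687, so the first data byte is ISN + 1 = 1688.
SEQ of data segment i = (ISN + 1) + sum of payload sizes of segments 1..i-1.
Segment 1: SEQ = 1688, payload = 1240 bytes
Segment 2: SEQ = 2928, payload = 147 bytes
Segment 3: SEQ = 3075, payload = 842 bytes
Segment 4: SEQ = 3917, payload = 224 bytes
Segment 5: SEQ = 4141, payload = 1266 bytes
SEQ of segment 5 = 1688 + 1240 + 147 + 842 + 224 = 4141

4141


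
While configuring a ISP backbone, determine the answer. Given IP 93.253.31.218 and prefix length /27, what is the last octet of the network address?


Given: IP = 93.253.31.218, prefix = /27
Subnet mask = 255.255.255.224
Last octet of IP: 218
Last octet of mask: 224
Network last octet = 218 AND 224 = 192

192


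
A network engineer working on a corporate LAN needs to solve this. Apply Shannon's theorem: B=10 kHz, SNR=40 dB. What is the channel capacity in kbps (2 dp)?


Given: B = 10 kHz, SNR = 40 dB
SNR linear = 10^(40/10) = 10000
1 + SNR = 10001
log2(10001) = 13.2878566418
C = 10 * 1000 * 13.2878566418 = 132878.5664 bps
C = 132.878566 kbps -> 132.88 kbps (2 dp)

132.88


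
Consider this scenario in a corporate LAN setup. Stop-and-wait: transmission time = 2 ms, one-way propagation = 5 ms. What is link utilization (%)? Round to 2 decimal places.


Given: Ttrans = 2 ms, Tprop = 5 ms
RTT = 2 * Tprop = 2 * 5 = 10 ms
U = Ttrans / (Ttrans + RTT)
U = 2 / (2 + 10)
U = 2 / 12 = 0.166667
U% = 16.67%

16.67


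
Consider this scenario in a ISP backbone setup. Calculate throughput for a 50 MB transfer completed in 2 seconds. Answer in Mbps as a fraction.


Given: file = 50 MB, time = 2 s
File in Mb = 50 * 8 = 400 Mb
Throughput = 400 / 2 Mbps
Throughput = 200 Mbps

200


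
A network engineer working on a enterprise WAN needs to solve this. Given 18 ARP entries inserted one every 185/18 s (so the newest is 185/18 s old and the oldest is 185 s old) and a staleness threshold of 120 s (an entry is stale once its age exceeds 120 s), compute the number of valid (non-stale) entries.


Ages are k * 185/18 s for k = 1..18 (spacing = 10.2778 s).
Entry k is valid iff k * 185/18 <= 120 iff k <= 18 * 120 / 185 = 11.6757
n_valid = floor(11.6757) = 11
(n_stale = 18 - 11 = 7)

11


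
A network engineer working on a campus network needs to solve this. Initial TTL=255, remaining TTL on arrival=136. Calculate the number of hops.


Given: initial TTL = 255, received TTL = 136
Hops = initial TTL - received TTL
Hops = 255 - 136 = 119

119


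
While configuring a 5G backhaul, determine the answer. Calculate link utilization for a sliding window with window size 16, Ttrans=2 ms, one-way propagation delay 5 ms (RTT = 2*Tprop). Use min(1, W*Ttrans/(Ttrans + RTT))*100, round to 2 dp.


Given: W = 16, Ttrans = 2 ms, RTT = 10 ms (= 2 * Tprop, Tprop = 5 ms)
Cycle time = Ttrans + RTT = 2 + 10 = 12 ms (first packet sent until its ACK returns)
W * Ttrans = 16 * 2 = 32 ms of sending per cycle
W * Ttrans / (Ttrans + RTT) = 32 / 12 = 2.666667
U = min(1, 2.666667) = 1.000000
U% = 100.00%

100.00


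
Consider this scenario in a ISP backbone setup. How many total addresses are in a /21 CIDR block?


Given: CIDR prefix /21
Host bits = 32 - 21 = 11
Total addresses = 2^11 = 2048

2048


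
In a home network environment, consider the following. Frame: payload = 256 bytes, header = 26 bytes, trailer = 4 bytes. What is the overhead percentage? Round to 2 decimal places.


Given: payload = 256 B, header = 26 B, trailer = 4 B
Overhead bytes = header + trailer = 26 + 4 = 30
Total frame = payload + overhead = 256 + 30 = 286
Overhead % = 30 / 286 * 100 = 10.4895% -> 10.49% (2 dp)

10.49


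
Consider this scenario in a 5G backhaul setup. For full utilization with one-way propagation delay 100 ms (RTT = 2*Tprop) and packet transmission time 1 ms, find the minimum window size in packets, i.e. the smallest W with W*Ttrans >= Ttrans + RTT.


Given: Ttrans = 1 ms, RTT = 200 ms (= 2 * Tprop, Tprop = 100 ms)
Time until first ACK returns = Ttrans + RTT = 1 + 200 = 201 ms
Need W * Ttrans >= Ttrans + RTT  ->  W >= (Ttrans + RTT) / Ttrans
(Ttrans + RTT) / Ttrans = 201 / 1 = 201
W_min = ceil(201) = 201

201


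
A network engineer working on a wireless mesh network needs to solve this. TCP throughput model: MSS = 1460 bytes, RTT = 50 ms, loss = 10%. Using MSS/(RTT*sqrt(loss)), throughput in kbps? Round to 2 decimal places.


Given: MSS = 1460 bytes, RTT = 50 ms, loss = 10%
RTT in seconds = 50 / 1000 = 0.05
Loss rate = 10% = 0.1
sqrt(loss) = sqrt(0.1) = 0.316227766017
Throughput (bytes/s) = 1460 / (0.05 * 0.316227766017) = 92338.5077
Throughput (kbps) = 92338.5077 * 8 / 1000 = 738.708061 -> 738.71 kbps (2 dp)

738.71


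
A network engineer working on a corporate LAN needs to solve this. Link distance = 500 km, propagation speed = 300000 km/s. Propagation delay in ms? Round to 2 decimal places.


Given: distance = 500 km, speed = 300000 km/s
Delay = distance / speed = 500 / 300000 seconds
Delay in ms = 500 * 1000 / 300000
Delay = 1.6667 ms
Rounded to 2 dp = 1.67 ms

1.67


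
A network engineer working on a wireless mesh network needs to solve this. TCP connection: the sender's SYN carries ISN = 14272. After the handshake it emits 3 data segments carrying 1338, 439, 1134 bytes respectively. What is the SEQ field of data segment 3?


The SYN occupies sequence number ISN = 14272, so the first data byte is ISN + 1 = 14273.
SEQ of data segment i = (ISN + 1) + sum of payload sizes of segments 1..i-1.
Segment 1: SEQ = 14273, payload = 1338 bytes
Segment 2: SEQ = 15611, payload = 439 bytes
Segment 3: SEQ = 16050, payload = 1134 bytes
SEQ of segment 3 = 14273 + 1338 + 439 = 16050

16050


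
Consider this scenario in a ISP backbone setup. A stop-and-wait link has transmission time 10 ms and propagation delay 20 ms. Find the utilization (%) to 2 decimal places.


Given: Ttrans = 10 ms, Tprop = 20 ms
RTT = 2 * Tprop = 2 * 20 = 40 ms
U = Ttrans / (Ttrans + RTT)
U = 10 / (10 + 40)
U = 10 / 50 = 0.2
U% = 20.00%

20.00


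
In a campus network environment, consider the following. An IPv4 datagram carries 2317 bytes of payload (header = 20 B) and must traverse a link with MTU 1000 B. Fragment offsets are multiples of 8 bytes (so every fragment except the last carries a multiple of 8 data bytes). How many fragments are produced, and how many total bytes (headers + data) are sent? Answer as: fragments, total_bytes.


Max data per non-final fragment = floor((MTU - header)/8)*8 = floor((1000 - 20)/8)*8 = floor(980/8)*8 = 976 B
Final fragment needs no 8-byte alignment: it can carry up to MTU - header = 980 B
Non-final fragments needed = ceil((payload - 980) / 976) = ceil(1337/976) = ceil(1.3699) = 2
Number of fragments = 2 + 1 = 3
Fragment sizes (data): 2 * 976 B + 365 B (last, 365 <= 980 OK)
Total bytes sent = payload + n_frags * header = 2317 + 3*20 = 2317 + 60 = 2377 B

3, 2377


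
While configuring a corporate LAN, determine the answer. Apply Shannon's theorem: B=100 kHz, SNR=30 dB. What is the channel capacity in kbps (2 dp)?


Given: B = 100 kHz, SNR = 30 dB
SNR linear = 10^(30/10) = 1000
1 + SNR = 1001
log2(1001) = 9.9672262588
C = 100 * 1000 * 9.9672262588 = 996722.6259 bps
C = 996.722626 kbps -> 996.72 kbps (2 dp)

996.72


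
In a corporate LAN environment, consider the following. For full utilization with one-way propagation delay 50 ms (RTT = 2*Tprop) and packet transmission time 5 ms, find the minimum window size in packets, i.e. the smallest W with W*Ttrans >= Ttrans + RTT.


Given: Ttrans = 5 ms, RTT = 100 ms (= 2 * Tprop, Tprop = 50 ms)
Time until first ACK returns = Ttrans + RTT = 5 + 100 = 105 ms
Need W * Ttrans >= Ttrans + RTT  ->  W >= (Ttrans + RTT) / Ttrans
(Ttrans + RTT) / Ttrans = 105 / 5 = 21
W_min = ceil(21) = 21

21


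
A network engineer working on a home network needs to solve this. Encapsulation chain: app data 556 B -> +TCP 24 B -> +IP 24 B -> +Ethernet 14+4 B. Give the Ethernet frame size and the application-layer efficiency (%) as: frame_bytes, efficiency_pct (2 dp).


TCP segment = 556 + 24 = 580 B
IP packet = 580 + 24 = 604 B
Ethernet frame = 604 + 14 + 4 = 622 B
Efficiency = app / frame = 556 / 622 = 0.893891 = 89.3891% -> 89.39% (2 dp)

622, 89.39


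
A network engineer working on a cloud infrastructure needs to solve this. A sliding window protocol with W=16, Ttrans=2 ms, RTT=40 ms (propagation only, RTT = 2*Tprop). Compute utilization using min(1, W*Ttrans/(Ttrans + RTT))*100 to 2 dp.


Given: W = 16, Ttrans = 2 ms, RTT = 40 ms (= 2 * Tprop, Tprop = 20 ms)
Cycle time = Ttrans + RTT = 2 + 40 = 42 ms (first packet sent until its ACK returns)
W * Ttrans = 16 * 2 = 32 ms of sending per cycle
W * Ttrans / (Ttrans + RTT) = 32 / 42 = 0.761905
U = min(1, 0.761905) = 0.761905
U% = 76.19%

76.19


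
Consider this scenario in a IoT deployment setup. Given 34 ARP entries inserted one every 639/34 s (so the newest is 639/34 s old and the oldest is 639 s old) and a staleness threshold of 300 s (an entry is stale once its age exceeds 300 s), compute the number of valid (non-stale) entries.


Ages are k * 639/34 s for k = 1..34 (spacing = 18.7941 s).
Entry k is valid iff k * 639/34 <= 300 iff k <= 34 * 300 / 639 = 15.9624
n_valid = floor(15.9624) = 15
(n_stale = 34 - 15 = 19)

15


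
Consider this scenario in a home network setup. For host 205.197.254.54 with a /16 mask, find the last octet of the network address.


Given: IP = 205.197.254.54, prefix = /16
Subnet mask = 255.255.0.0
Last octet of IP: 54
Last octet of mask: 0
Network last octet = 54 AND 0 = 0

0


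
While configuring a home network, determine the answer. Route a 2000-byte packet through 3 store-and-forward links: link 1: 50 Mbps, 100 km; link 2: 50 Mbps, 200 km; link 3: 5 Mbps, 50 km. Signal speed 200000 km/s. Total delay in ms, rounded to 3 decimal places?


Packet = 2000 bytes = 16000 bits. Store-and-forward: sum (t_trans + t_prop) per link.
Link 1: t_trans = 16000/(50*10^6) s = 0.3200 ms; t_prop = 100/200000 s = 0.5000 ms; subtotal = 0.8200 ms
Link 2: t_trans = 16000/(50*10^6) s = 0.3200 ms; t_prop = 200/200000 s = 1.0000 ms; subtotal = 1.3200 ms
Link 3: t_trans = 16000/(5*10^6) s = 3.2000 ms; t_prop = 50/200000 s = 0.2500 ms; subtotal = 3.4500 ms
End-to-end = 0.8200 + 1.3200 + 3.4500 = 5.5900 ms -> 5.590 ms (3 dp)

5.590


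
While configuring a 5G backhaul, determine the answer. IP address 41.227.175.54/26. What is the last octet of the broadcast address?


Given: IP = 41.227.175.54, prefix = /26
Host bits = 32 - 26 = 6
Network last octet = 54 AND mask = 0
Host part size = 2^6 - 1 = 63
Broadcast last octet = 0 OR 63 = 63

63


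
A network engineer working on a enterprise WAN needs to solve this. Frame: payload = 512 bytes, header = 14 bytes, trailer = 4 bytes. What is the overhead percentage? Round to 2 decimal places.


Given: payload = 512 B, header = 14 B, trailer = 4 B
Overhead bytes = header + trailer = 14 + 4 = 18
Total frame = payload + overhead = 512 + 18 = 530
Overhead % = 18 / 530 * 100 = 3.3962% -> 3.40% (2 dp)

3.40


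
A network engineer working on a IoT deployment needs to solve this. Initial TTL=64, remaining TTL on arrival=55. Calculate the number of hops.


Given: initial TTL = 64, received TTL = 55
Hops = initial TTL - received TTL
Hops = 64 - 55 = 9

9


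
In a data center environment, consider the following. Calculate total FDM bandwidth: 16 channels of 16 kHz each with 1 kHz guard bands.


Given: 16 channels, 16 kHz each, guard = 1 kHz
Channel bandwidth = 16 * 16 = 256 kHz
Guard bands = 15 gaps * 1 kHz = 15 kHz
Total = 256 + 15 = 271 kHz

271


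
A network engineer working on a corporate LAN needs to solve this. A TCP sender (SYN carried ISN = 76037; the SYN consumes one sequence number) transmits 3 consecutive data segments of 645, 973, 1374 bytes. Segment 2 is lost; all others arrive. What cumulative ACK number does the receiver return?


SYN uses sequence number 76037; first data byte = ISN + 1 = 76038.
Segment 1: SEQ = 76038, len = 645 B, covers [76038, 76682]
Segment 2: SEQ = 76683, len = 973 B, covers [76683, 77655] [LOST]
Segment 3: SEQ = 77656, len = 1374 B, covers [77656, 79029]
In-order data received: bytes [76038, 76682] (segments 1..1).
Segment 2 missing -> gap begins at byte 76683; later segments buffered out of order.
Cumulative ACK = next expected in-order byte = 76038 + 645 = 76683

76683


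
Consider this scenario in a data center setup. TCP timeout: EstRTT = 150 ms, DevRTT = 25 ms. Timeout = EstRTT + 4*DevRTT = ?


Given: EstRTT = 150 ms, DevRTT = 25 ms
Timeout = EstRTT + 4 * DevRTT
4 * DevRTT = 4 * 25 = 100
Timeout = 150 + 100 = 250 ms

250


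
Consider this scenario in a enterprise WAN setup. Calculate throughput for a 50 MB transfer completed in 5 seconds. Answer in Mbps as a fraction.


Given: file = 50 MB, time = 5 s
File in Mb = 50 * 8 = 400 Mb
Throughput = 400 / 5 Mbps
Throughput = 80 Mbps

80


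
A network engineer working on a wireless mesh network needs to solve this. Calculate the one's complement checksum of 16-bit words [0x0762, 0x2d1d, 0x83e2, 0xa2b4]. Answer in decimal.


Given words: [0x0762, 0x2d1d, 0x83e2, 0xa2b4]
Step 1: Sum all words
Raw sum = 1890 + 11549 + 33762 + 41652 = 88853
Step 2: Fold carry: (23317 + 1) = 23318
One's complement = ~23318 & 0xFFFF = 42217

42217


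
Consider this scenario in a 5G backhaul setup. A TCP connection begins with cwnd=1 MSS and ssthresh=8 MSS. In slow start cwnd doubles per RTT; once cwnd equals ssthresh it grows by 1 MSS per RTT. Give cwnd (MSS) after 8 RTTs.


RTT 0: cwnd = 1 MSS (initial)
RTT 1: cwnd = 2 MSS (slow start, doubled)
RTT 2: cwnd = 4 MSS (slow start, doubled)
RTT 3: cwnd = 8 MSS (slow start, doubled)
RTT 4: cwnd = 9 MSS (congestion avoidance, +1)
RTT 5: cwnd = 10 MSS (congestion avoidance, +1)
RTT 6: cwnd = 11 MSS (congestion avoidance, +1)
RTT 7: cwnd = 12 MSS (congestion avoidance, +1)
RTT 8: cwnd = 13 MSS (congestion avoidance, +1)

13


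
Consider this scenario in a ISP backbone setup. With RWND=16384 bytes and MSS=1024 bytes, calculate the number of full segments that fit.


Given: RWND = 16384 bytes, MSS = 1024 bytes
Full segments = floor(RWND / MSS)
Full segments = floor(16384 / 1024)
Full segments = floor(16.0) = 16

16


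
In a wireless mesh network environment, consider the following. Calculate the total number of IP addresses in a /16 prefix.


Given: CIDR prefix /16
Host bits = 32 - 16 = 16
Total addresses = 2^16 = 65536

65536


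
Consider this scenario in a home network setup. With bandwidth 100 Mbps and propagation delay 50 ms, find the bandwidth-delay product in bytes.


Given: bandwidth = 100 Mbps, delay = 50 ms
BDP in bits = 100 * 10^6 * 50 / 1000
BDP in bits = 5000000
BDP in bytes = 5000000 / 8 = 625000

625000


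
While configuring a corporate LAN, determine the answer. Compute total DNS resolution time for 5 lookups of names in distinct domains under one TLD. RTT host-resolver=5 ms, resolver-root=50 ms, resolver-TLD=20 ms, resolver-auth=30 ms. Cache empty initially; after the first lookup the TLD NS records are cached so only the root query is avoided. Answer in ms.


Lookup 1 (cold cache): local + root + TLD + auth = 5 + 50 + 20 + 30 = 105 ms
Lookups 2..5 (TLD NS cached -> skip root; new domain -> still ask TLD and auth): local + TLD + auth = 5 + 20 + 30 = 55 ms each
Remaining 4 lookups: 4 * 55 = 220 ms
Total = 105 + 220 = 325 ms

325


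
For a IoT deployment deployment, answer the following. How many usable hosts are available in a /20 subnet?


Given: subnet mask /20
Host bits = 32 - 20 = 12
Total addresses = 2^12 = 4096
Usable hosts = 4096 - 2 (network + broadcast) = 4094

4094


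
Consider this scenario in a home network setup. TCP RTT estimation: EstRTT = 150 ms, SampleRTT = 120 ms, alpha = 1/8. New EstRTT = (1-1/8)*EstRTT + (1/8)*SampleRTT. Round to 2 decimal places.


Given: EstRTT = 150 ms, SampleRTT = 120 ms, alpha = 1/8
New EstRTT = (1 - alpha) * EstRTT + alpha * SampleRTT
(7/8) * 150 = 131.25
(1/8) * 120 = 15
New EstRTT = 131.25 + 15 = 146.25 ms -> 146.25 ms (2 dp)

146.25


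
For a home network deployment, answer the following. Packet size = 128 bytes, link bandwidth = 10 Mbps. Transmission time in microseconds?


Given: packet = 128 bytes, bandwidth = 10 Mbps
Packet in bits = 128 * 8 = 1024 bits
Bandwidth = 10 * 10^6 = 10000000 bps
Time = 1024 / 10000000 seconds
Time in us = 1024 * 10^6 / 10000000 = 102.4

102.4


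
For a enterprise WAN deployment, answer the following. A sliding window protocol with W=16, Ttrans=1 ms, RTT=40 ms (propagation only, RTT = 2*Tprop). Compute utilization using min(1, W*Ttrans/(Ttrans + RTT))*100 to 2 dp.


Given: W = 16, Ttrans = 1 ms, RTT = 40 ms (= 2 * Tprop, Tprop = 20 ms)
Cycle time = Ttrans + RTT = 1 + 40 = 41 ms (first packet sent until its ACK returns)
W * Ttrans = 16 * 1 = 16 ms of sending per cycle
W * Ttrans / (Ttrans + RTT) = 16 / 41 = 0.390244
U = min(1, 0.390244) = 0.390244
U% = 39.02%

39.02


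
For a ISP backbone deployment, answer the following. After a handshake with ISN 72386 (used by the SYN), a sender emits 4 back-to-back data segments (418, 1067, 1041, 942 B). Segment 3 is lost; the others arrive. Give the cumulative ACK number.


SYN uses sequence number 72386; first data byte = ISN + 1 = 72387.
Segment 1: SEQ = 72387, len = 418 B, covers [72387, 72804]
Segment 2: SEQ = 72805, len = 1067 B, covers [72805, 73871]
Segment 3: SEQ = 73872, len = 1041 B, covers [73872, 74912] [LOST]
Segment 4: SEQ = 74913, len = 942 B, covers [74913, 75854]
In-order data received: bytes [72387, 73871] (segments 1..2).
Segment 3 missing -> gap begins at byte 73872; later segments buffered out of order.
Cumulative ACK = next expected in-order byte = 72387 + 418 + 1067 = 73872

73872


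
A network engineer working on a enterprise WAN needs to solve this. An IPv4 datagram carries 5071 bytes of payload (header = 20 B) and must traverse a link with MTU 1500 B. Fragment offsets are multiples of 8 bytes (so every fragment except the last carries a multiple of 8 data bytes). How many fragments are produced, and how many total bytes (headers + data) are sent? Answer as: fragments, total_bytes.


Max data per non-final fragment = floor((MTU - header)/8)*8 = floor((1500 - 20)/8)*8 = floor(1480/8)*8 = 1480 B
Final fragment needs no 8-byte alignment: it can carry up to MTU - header = 1480 B
Non-final fragments needed = ceil((payload - 1480) / 1480) = ceil(3591/1480) = ceil(2.4264) = 3
Number of fragments = 3 + 1 = 4
Fragment sizes (data): 3 * 1480 B + 631 B (last, 631 <= 1480 OK)
Total bytes sent = payload + n_frags * header = 5071 + 4*20 = 5071 + 80 = 5151 B

4, 5151


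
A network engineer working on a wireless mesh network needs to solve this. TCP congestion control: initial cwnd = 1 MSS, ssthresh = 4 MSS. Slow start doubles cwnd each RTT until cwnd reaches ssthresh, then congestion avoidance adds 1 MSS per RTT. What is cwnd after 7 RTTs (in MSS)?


RTT 0: cwnd = 1 MSS (initial)
RTT 1: cwnd = 2 MSS (slow start, doubled)
RTT 2: cwnd = 4 MSS (slow start, doubled)
RTT 3: cwnd = 5 MSS (congestion avoidance, +1)
RTT 4: cwnd = 6 MSS (congestion avoidance, +1)
RTT 5: cwnd = 7 MSS (congestion avoidance, +1)
RTT 6: cwnd = 8 MSS (congestion avoidance, +1)
RTT 7: cwnd = 9 MSS (congestion avoidance, +1)

9


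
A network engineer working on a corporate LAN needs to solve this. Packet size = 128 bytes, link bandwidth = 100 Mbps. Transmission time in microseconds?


Given: packet = 128 bytes, bandwidth = 100 Mbps
Packet in bits = 128 * 8 = 1024 bits
Bandwidth = 100 * 10^6 = 100000000 bps
Time = 1024 / 100000000 seconds
Time in us = 1024 * 10^6 / 100000000 = 10.24

10.24


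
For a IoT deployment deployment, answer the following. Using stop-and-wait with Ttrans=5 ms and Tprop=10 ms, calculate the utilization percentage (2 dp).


Given: Ttrans = 5 ms, Tprop = 10 ms
RTT = 2 * Tprop = 2 * 10 = 20 ms
U = Ttrans / (Ttrans + RTT)
U = 5 / (5 + 20)
U = 5 / 25 = 0.2
U% = 20.00%

20.00


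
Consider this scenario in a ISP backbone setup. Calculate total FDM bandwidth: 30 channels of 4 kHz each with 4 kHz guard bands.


Given: 30 channels, 4 kHz each, guard = 4 kHz
Channel bandwidth = 30 * 4 = 120 kHz
Guard bands = 29 gaps * 4 kHz = 116 kHz
Total = 120 + 116 = 236 kHz

236


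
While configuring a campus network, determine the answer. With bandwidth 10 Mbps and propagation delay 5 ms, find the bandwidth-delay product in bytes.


Given: bandwidth = 10 Mbps, delay = 5 ms
BDP in bits = 10 * 10^6 * 5 / 1000
BDP in bits = 50000
BDP in bytes = 50000 / 8 = 6250

6250


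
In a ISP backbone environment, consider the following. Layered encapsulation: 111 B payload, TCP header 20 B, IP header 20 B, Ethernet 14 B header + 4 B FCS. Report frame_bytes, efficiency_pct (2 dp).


TCP segment = 111 + 20 = 131 B
IP packet = 131 + 20 = 151 B
Ethernet frame = 151 + 14 + 4 = 169 B
Efficiency = app / frame = 111 / 169 = 0.656805 = 65.6805% -> 65.68% (2 dp)

169, 65.68


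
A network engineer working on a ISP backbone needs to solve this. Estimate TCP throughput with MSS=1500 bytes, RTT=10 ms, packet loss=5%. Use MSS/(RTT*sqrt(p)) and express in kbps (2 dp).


Given: MSS = 1500 bytes, RTT = 10 ms, loss = 5%
RTT in seconds = 10 / 1000 = 0.01
Loss rate = 5% = 0.05
sqrt(loss) = sqrt(0.05) = 0.223606797750
Throughput (bytes/s) = 1500 / (0.01 * 0.223606797750) = 670820.3932
Throughput (kbps) = 670820.3932 * 8 / 1000 = 5366.563146 -> 5366.56 kbps (2 dp)

5366.56
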